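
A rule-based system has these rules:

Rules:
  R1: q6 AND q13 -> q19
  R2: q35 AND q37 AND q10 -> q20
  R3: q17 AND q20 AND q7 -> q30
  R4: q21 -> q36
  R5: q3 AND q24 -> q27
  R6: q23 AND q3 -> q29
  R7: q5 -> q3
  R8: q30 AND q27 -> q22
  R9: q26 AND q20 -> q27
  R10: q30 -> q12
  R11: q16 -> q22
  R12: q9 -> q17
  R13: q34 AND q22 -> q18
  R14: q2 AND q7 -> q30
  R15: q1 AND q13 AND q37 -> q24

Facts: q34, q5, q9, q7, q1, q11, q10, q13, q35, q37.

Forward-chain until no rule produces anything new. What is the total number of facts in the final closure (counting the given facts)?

19

Round 1 fires R2, R7, R12, R15, giving q20, q3, q17, q24.
Round 2 fires R3, R5, giving q30, q27.
Round 3 fires R8, R10, giving q22, q12.
Round 4 fires R13, giving q18.
Closure: {q1, q10, q11, q12, q13, q17, q18, q20, q22, q24, q27, q3, q30, q34, q35, q37, q5, q7, q9} — 19 facts.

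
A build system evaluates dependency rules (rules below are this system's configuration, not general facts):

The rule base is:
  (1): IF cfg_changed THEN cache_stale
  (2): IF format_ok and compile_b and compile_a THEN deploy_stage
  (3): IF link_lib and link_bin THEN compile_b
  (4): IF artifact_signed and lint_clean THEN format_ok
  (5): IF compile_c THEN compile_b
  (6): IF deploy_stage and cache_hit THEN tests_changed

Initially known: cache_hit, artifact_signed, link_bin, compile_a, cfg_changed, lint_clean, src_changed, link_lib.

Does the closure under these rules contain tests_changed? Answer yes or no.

yes

Round 1 — (1), (3), (4), derive cache_stale, compile_b, format_ok.
Round 2 — (2), derive deploy_stage.
Round 3 — (6), derive tests_changed.
tests_changed appears in round 3, so it is derivable.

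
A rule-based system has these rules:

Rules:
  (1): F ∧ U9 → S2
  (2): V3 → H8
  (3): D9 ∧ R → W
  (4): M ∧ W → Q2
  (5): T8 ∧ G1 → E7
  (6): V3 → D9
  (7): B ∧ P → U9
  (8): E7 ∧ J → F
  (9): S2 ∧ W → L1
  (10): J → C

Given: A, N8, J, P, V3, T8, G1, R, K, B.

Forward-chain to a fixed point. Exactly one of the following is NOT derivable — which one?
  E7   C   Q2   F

Q2

Round 1: (2) [V3 → H8]; (5) [T8 ∧ G1 → E7]; (6) [V3 → D9]; (7) [B ∧ P → U9]; (10) [J → C]. New: H8, E7, D9, U9, C.
Round 2: (3) [D9 ∧ R → W]; (8) [E7 ∧ J → F]. New: W, F.
Round 3: (1) [F ∧ U9 → S2]. New: S2.
Round 4: (9) [S2 ∧ W → L1]. New: L1.
Derived: E7 (round 1), C (round 1), F (round 2). Q2 never appears in any round.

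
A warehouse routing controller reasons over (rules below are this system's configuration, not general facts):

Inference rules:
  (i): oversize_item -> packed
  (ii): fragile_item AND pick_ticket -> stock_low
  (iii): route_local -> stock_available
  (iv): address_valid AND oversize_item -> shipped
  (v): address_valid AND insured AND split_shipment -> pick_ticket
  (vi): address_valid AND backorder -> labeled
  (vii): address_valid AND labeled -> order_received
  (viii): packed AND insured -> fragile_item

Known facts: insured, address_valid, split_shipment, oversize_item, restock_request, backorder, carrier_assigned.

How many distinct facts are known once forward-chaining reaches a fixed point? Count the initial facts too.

Round 1 — (i), (iv), (v), (vi), derive packed, shipped, pick_ticket, labeled.
Round 2 — (vii), (viii), derive order_received, fragile_item.
Round 3 — (ii), derive stock_low.
Closure: {address_valid, backorder, carrier_assigned, fragile_item, insured, labeled, order_received, oversize_item, packed, pick_ticket, restock_request, shipped, split_shipment, stock_low} — 14 facts.

14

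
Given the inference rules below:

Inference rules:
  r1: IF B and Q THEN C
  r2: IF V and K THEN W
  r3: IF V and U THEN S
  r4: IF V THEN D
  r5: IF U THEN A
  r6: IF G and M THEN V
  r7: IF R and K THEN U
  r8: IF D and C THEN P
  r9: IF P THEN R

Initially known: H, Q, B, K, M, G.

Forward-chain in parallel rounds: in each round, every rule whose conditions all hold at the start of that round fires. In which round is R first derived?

Round 1 — r1, r6, derive C, V.
Round 2 — r2, r4, derive W, D.
Round 3 — r8, derive P.
Round 4 — r9, derive R.
R first appears in round 4.

4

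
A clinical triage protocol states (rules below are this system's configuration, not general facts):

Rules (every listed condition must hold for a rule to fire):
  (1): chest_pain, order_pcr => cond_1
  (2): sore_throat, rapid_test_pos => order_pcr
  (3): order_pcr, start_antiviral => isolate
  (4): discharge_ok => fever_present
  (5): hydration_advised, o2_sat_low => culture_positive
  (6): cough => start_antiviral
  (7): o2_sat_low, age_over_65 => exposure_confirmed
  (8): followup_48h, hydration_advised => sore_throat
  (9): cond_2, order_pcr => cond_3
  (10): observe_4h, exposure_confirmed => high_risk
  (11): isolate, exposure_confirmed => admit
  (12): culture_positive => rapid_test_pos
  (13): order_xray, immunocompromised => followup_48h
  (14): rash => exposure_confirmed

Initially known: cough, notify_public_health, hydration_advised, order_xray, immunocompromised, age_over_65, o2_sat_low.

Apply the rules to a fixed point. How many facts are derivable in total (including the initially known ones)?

[1] (5) [hydration_advised, o2_sat_low => culture_positive]; (6) [cough => start_antiviral]; (7) [o2_sat_low, age_over_65 => exposure_confirmed]; (13) [order_xray, immunocompromised => followup_48h]. ⇒ new: culture_positive, start_antiviral, exposure_confirmed, followup_48h.
[2] (8) [followup_48h, hydration_advised => sore_throat]; (12) [culture_positive => rapid_test_pos]. ⇒ new: sore_throat, rapid_test_pos.
[3] (2) [sore_throat, rapid_test_pos => order_pcr]. ⇒ new: order_pcr.
[4] (3) [order_pcr, start_antiviral => isolate]. ⇒ new: isolate.
[5] (11) [isolate, exposure_confirmed => admit]. ⇒ new: admit.
Closure: {admit, age_over_65, cough, culture_positive, exposure_confirmed, followup_48h, hydration_advised, immunocompromised, isolate, notify_public_health, o2_sat_low, order_pcr, order_xray, rapid_test_pos, sore_throat, start_antiviral} — 16 facts.

16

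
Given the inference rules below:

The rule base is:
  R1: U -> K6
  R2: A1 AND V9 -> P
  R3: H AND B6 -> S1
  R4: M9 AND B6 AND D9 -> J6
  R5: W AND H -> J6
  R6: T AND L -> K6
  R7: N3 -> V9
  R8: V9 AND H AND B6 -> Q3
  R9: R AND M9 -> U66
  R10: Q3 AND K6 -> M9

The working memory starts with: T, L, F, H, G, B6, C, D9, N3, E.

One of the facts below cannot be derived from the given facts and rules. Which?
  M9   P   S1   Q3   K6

Round 1 fires R3, R6, R7, giving S1, K6, V9.
Round 2 fires R8, giving Q3.
Round 3 fires R10, giving M9.
Round 4 fires R4, giving J6.
Derived: Q3 (round 2), M9 (round 3), K6 (round 1), S1 (round 1). P never appears in any round.

P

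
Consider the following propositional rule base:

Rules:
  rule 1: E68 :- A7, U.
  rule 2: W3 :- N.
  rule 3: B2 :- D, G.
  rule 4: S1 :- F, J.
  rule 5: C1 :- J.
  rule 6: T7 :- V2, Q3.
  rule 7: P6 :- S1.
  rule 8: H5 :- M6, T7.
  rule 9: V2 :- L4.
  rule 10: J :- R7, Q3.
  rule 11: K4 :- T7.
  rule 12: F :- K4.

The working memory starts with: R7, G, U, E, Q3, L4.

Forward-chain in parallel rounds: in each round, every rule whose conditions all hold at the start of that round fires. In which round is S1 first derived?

5

Round 1 — rule 9, rule 10, derive V2, J.
Round 2 — rule 5, rule 6, derive C1, T7.
Round 3 — rule 11, derive K4.
Round 4 — rule 12, derive F.
Round 5 — rule 4, derive S1.
S1 first appears in round 5.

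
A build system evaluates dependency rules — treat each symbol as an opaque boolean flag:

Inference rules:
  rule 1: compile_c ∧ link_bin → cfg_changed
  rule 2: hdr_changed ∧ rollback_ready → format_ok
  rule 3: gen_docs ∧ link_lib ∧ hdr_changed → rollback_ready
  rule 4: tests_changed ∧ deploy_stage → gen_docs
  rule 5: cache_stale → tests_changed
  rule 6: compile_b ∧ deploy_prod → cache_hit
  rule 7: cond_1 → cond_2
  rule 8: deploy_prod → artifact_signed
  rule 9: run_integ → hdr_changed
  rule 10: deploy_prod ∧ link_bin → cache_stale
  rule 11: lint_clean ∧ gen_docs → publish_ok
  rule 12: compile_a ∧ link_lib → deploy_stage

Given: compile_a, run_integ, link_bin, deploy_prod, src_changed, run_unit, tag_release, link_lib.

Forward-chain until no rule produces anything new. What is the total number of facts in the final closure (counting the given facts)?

Round 1 — rule 8, rule 9, rule 10, rule 12, derive artifact_signed, hdr_changed, cache_stale, deploy_stage.
Round 2 — rule 5, derive tests_changed.
Round 3 — rule 4, derive gen_docs.
Round 4 — rule 3, derive rollback_ready.
Round 5 — rule 2, derive format_ok.
Closure: {artifact_signed, cache_stale, compile_a, deploy_prod, deploy_stage, format_ok, gen_docs, hdr_changed, link_bin, link_lib, rollback_ready, run_integ, run_unit, src_changed, tag_release, tests_changed} — 16 facts.

16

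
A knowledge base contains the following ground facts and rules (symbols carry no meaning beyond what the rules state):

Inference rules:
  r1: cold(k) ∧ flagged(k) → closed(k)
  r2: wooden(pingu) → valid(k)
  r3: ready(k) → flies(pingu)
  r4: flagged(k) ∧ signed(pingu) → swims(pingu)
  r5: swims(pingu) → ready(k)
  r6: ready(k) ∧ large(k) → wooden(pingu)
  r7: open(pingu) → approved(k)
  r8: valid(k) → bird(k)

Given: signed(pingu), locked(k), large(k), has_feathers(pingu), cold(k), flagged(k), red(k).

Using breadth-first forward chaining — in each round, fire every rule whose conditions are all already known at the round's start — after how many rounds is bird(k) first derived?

5

Round 1: r1 [cold(k) ∧ flagged(k) → closed(k)]; r4 [flagged(k) ∧ signed(pingu) → swims(pingu)]. New: closed(k), swims(pingu).
Round 2: r5 [swims(pingu) → ready(k)]. New: ready(k).
Round 3: r3 [ready(k) → flies(pingu)]; r6 [ready(k) ∧ large(k) → wooden(pingu)]. New: flies(pingu), wooden(pingu).
Round 4: r2 [wooden(pingu) → valid(k)]. New: valid(k).
Round 5: r8 [valid(k) → bird(k)]. New: bird(k).
bird(k) first appears in round 5.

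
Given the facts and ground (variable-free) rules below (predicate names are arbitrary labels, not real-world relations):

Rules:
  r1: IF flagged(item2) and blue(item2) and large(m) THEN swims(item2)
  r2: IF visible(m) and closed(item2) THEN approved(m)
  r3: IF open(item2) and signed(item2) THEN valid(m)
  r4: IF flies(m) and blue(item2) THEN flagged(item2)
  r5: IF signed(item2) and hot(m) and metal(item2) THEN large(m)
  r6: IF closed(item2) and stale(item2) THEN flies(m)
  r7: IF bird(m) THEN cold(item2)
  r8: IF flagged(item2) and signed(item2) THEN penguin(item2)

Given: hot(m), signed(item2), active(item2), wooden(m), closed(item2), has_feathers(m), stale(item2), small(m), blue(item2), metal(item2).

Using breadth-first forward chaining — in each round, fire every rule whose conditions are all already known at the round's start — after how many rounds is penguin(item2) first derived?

Round 1: r5 [IF signed(item2) and hot(m) and metal(item2) THEN large(m)]; r6 [IF closed(item2) and stale(item2) THEN flies(m)]. New: large(m), flies(m).
Round 2: r4 [IF flies(m) and blue(item2) THEN flagged(item2)]. New: flagged(item2).
Round 3: r1 [IF flagged(item2) and blue(item2) and large(m) THEN swims(item2)]; r8 [IF flagged(item2) and signed(item2) THEN penguin(item2)]. New: swims(item2), penguin(item2).
penguin(item2) first appears in round 3.

3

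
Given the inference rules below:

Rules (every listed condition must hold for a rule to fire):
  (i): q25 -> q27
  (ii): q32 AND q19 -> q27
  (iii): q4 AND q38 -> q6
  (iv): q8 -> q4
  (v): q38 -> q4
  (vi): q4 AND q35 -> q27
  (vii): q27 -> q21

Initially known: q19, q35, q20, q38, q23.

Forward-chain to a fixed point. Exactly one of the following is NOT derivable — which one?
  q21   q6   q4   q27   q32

[1] (v) [q38 -> q4]. ⇒ new: q4.
[2] (iii) [q4 AND q38 -> q6]; (vi) [q4 AND q35 -> q27]. ⇒ new: q6, q27.
[3] (vii) [q27 -> q21]. ⇒ new: q21.
Derived: q4 (round 1), q21 (round 3), q6 (round 2), q27 (round 2). q32 never appears in any round.

q32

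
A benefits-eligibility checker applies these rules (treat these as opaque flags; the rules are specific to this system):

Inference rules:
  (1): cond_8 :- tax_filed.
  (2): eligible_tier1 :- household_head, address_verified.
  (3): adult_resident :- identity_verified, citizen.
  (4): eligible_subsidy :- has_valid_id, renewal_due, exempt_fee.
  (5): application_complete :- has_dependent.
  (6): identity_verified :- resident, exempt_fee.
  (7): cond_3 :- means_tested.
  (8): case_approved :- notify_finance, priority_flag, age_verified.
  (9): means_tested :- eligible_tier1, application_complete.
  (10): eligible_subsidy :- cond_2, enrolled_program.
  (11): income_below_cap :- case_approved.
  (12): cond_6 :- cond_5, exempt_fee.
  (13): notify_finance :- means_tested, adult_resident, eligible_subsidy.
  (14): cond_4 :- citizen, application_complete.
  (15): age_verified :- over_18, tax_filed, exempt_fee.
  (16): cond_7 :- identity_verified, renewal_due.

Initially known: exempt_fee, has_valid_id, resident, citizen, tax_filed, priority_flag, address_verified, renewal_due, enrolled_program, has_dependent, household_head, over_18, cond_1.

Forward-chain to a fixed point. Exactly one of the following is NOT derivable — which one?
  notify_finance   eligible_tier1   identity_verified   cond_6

cond_6

Round 1: (1) [cond_8 :- tax_filed.]; (2) [eligible_tier1 :- household_head, address_verified.]; (4) [eligible_subsidy :- has_valid_id, renewal_due, exempt_fee.]; (5) [application_complete :- has_dependent.]; (6) [identity_verified :- resident, exempt_fee.]; (15) [age_verified :- over_18, tax_filed, exempt_fee.]. New: cond_8, eligible_tier1, eligible_subsidy, application_complete, identity_verified, age_verified.
Round 2: (3) [adult_resident :- identity_verified, citizen.]; (9) [means_tested :- eligible_tier1, application_complete.]; (14) [cond_4 :- citizen, application_complete.]; (16) [cond_7 :- identity_verified, renewal_due.]. New: adult_resident, means_tested, cond_4, cond_7.
Round 3: (7) [cond_3 :- means_tested.]; (13) [notify_finance :- means_tested, adult_resident, eligible_subsidy.]. New: cond_3, notify_finance.
Round 4: (8) [case_approved :- notify_finance, priority_flag, age_verified.]. New: case_approved.
Round 5: (11) [income_below_cap :- case_approved.]. New: income_below_cap.
Derived: eligible_tier1 (round 1), identity_verified (round 1), notify_finance (round 3). cond_6 never appears in any round.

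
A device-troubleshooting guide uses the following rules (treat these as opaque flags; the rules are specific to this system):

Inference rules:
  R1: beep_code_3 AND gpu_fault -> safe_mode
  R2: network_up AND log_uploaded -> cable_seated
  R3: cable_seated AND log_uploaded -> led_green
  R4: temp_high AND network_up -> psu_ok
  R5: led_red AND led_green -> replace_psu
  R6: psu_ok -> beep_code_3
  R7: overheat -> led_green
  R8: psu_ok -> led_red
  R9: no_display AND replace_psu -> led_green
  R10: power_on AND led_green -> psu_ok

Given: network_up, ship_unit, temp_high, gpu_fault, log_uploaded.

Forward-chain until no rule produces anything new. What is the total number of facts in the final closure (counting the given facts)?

[1] R2 [network_up AND log_uploaded -> cable_seated]; R4 [temp_high AND network_up -> psu_ok]. ⇒ new: cable_seated, psu_ok.
[2] R3 [cable_seated AND log_uploaded -> led_green]; R6 [psu_ok -> beep_code_3]; R8 [psu_ok -> led_red]. ⇒ new: led_green, beep_code_3, led_red.
[3] R1 [beep_code_3 AND gpu_fault -> safe_mode]; R5 [led_red AND led_green -> replace_psu]. ⇒ new: safe_mode, replace_psu.
Closure: {beep_code_3, cable_seated, gpu_fault, led_green, led_red, log_uploaded, network_up, psu_ok, replace_psu, safe_mode, ship_unit, temp_high} — 12 facts.

12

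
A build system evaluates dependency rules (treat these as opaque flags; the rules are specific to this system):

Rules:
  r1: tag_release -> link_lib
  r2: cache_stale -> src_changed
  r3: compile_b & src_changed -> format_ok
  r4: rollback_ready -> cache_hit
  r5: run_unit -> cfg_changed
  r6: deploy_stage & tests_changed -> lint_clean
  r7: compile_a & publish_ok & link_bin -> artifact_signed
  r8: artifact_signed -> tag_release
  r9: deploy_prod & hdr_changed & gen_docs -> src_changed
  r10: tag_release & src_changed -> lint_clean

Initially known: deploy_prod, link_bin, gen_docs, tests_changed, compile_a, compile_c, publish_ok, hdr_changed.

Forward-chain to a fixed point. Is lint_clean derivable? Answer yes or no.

yes

Round 1: r7 [compile_a & publish_ok & link_bin -> artifact_signed]; r9 [deploy_prod & hdr_changed & gen_docs -> src_changed]. Adds artifact_signed, src_changed.
Round 2: r8 [artifact_signed -> tag_release]. Adds tag_release.
Round 3: r1 [tag_release -> link_lib]; r10 [tag_release & src_changed -> lint_clean]. Adds link_lib, lint_clean.
lint_clean appears in round 3, so it is derivable.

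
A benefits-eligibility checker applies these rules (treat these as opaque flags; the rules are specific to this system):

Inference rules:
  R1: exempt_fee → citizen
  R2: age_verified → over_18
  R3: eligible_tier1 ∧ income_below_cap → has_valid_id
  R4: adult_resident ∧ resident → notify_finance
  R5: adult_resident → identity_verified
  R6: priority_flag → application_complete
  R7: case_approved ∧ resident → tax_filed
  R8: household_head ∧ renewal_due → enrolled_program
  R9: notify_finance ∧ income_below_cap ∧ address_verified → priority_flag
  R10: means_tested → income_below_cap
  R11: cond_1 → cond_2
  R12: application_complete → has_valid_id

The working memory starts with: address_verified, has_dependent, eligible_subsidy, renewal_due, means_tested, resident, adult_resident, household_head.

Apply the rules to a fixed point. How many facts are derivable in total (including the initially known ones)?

Round 1 — R4, R5, R8, R10, derive notify_finance, identity_verified, enrolled_program, income_below_cap.
Round 2 — R9, derive priority_flag.
Round 3 — R6, derive application_complete.
Round 4 — R12, derive has_valid_id.
Closure: {address_verified, adult_resident, application_complete, eligible_subsidy, enrolled_program, has_dependent, has_valid_id, household_head, identity_verified, income_below_cap, means_tested, notify_finance, priority_flag, renewal_due, resident} — 15 facts.

15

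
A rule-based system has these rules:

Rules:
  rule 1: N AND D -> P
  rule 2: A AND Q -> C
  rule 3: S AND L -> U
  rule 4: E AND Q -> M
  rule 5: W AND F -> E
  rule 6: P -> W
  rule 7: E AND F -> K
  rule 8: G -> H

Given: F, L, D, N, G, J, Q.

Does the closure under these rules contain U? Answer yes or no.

Round 1 — rule 1, rule 8, derive P, H.
Round 2 — rule 6, derive W.
Round 3 — rule 5, derive E.
Round 4 — rule 4, rule 7, derive M, K.
Fixed point reached. U is concluded only by rule 3; rule 3 needs S (never derived).

no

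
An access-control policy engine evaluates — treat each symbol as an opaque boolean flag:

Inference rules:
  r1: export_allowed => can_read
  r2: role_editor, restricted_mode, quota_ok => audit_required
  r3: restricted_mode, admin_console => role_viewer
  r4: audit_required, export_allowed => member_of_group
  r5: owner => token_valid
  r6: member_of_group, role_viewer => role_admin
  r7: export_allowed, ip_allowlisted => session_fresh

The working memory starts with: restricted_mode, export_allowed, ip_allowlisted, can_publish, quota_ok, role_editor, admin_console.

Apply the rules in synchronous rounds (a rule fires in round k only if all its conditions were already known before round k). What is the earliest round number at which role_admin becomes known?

3

[1] r1 [export_allowed => can_read]; r2 [role_editor, restricted_mode, quota_ok => audit_required]; r3 [restricted_mode, admin_console => role_viewer]; r7 [export_allowed, ip_allowlisted => session_fresh]. ⇒ new: can_read, audit_required, role_viewer, session_fresh.
[2] r4 [audit_required, export_allowed => member_of_group]. ⇒ new: member_of_group.
[3] r6 [member_of_group, role_viewer => role_admin]. ⇒ new: role_admin.
role_admin first appears in round 3.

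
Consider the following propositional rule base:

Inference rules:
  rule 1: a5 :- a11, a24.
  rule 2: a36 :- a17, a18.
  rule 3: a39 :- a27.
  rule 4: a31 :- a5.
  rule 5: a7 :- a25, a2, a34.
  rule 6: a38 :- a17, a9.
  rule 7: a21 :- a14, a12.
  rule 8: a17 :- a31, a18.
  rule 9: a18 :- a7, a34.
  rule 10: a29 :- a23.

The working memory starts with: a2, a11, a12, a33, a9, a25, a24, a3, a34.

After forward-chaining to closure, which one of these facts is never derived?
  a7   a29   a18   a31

Round 1 — rule 1, rule 5, derive a5, a7.
Round 2 — rule 4, rule 9, derive a31, a18.
Round 3 — rule 8, derive a17.
Round 4 — rule 2, rule 6, derive a36, a38.
Derived: a7 (round 1), a18 (round 2), a31 (round 2). a29 never appears in any round.

a29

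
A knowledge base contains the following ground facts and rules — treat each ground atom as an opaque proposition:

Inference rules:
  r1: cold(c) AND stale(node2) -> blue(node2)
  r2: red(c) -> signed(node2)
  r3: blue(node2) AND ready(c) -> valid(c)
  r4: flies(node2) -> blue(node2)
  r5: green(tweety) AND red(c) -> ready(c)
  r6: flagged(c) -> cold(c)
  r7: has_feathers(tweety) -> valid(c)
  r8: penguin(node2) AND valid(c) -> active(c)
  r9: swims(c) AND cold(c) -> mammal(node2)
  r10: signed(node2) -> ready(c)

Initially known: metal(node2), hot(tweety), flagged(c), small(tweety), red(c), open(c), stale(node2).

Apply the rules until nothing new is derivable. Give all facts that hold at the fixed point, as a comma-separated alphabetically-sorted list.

blue(node2), cold(c), flagged(c), hot(tweety), metal(node2), open(c), ready(c), red(c), signed(node2), small(tweety), stale(node2), valid(c)

Round 1 — r2, r6, derive signed(node2), cold(c).
Round 2 — r1, r10, derive blue(node2), ready(c).
Round 3 — r3, derive valid(c).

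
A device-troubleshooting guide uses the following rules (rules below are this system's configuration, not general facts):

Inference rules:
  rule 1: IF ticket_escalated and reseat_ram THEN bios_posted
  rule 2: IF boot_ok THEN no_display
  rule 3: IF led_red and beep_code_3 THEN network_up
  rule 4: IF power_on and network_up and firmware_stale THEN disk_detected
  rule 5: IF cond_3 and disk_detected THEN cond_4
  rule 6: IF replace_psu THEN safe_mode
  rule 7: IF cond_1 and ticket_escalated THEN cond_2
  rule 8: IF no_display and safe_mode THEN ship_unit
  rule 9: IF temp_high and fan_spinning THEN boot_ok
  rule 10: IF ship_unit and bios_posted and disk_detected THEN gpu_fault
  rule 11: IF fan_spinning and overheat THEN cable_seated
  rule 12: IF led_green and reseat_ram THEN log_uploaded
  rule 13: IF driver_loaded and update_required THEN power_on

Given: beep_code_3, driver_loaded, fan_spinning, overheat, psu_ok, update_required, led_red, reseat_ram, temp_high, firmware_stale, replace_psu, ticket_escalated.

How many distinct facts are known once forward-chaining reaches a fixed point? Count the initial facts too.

Round 1: rule 1 [IF ticket_escalated and reseat_ram THEN bios_posted]; rule 3 [IF led_red and beep_code_3 THEN network_up]; rule 6 [IF replace_psu THEN safe_mode]; rule 9 [IF temp_high and fan_spinning THEN boot_ok]; rule 11 [IF fan_spinning and overheat THEN cable_seated]; rule 13 [IF driver_loaded and update_required THEN power_on]. Adds bios_posted, network_up, safe_mode, boot_ok, cable_seated, power_on.
Round 2: rule 2 [IF boot_ok THEN no_display]; rule 4 [IF power_on and network_up and firmware_stale THEN disk_detected]. Adds no_display, disk_detected.
Round 3: rule 8 [IF no_display and safe_mode THEN ship_unit]. Adds ship_unit.
Round 4: rule 10 [IF ship_unit and bios_posted and disk_detected THEN gpu_fault]. Adds gpu_fault.
Closure: {beep_code_3, bios_posted, boot_ok, cable_seated, disk_detected, driver_loaded, fan_spinning, firmware_stale, gpu_fault, led_red, network_up, no_display, overheat, power_on, psu_ok, replace_psu, reseat_ram, safe_mode, ship_unit, temp_high, ticket_escalated, update_required} — 22 facts.

22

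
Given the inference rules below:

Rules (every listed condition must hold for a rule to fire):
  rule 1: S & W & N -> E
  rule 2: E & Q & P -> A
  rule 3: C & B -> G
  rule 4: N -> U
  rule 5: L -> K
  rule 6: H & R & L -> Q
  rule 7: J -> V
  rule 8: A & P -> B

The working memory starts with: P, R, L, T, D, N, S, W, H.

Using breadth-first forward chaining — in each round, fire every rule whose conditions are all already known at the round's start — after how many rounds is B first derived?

3

[1] rule 1 [S & W & N -> E]; rule 4 [N -> U]; rule 5 [L -> K]; rule 6 [H & R & L -> Q]. ⇒ new: E, U, K, Q.
[2] rule 2 [E & Q & P -> A]. ⇒ new: A.
[3] rule 8 [A & P -> B]. ⇒ new: B.
B first appears in round 3.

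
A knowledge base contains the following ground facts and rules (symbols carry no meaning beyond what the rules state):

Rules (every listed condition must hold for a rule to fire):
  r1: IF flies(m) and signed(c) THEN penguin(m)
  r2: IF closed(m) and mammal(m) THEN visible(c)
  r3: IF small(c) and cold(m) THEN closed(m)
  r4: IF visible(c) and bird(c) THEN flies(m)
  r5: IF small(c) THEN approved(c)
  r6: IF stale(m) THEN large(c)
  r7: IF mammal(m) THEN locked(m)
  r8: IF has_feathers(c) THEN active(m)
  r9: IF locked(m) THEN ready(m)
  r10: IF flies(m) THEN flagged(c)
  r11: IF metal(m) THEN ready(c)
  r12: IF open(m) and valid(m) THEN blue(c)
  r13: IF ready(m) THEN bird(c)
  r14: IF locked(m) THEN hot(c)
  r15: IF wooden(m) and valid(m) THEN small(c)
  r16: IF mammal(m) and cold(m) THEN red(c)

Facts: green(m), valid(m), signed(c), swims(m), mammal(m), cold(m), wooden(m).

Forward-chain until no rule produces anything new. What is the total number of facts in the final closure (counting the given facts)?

Round 1: r7 [IF mammal(m) THEN locked(m)]; r15 [IF wooden(m) and valid(m) THEN small(c)]; r16 [IF mammal(m) and cold(m) THEN red(c)]. New: locked(m), small(c), red(c).
Round 2: r3 [IF small(c) and cold(m) THEN closed(m)]; r5 [IF small(c) THEN approved(c)]; r9 [IF locked(m) THEN ready(m)]; r14 [IF locked(m) THEN hot(c)]. New: closed(m), approved(c), ready(m), hot(c).
Round 3: r2 [IF closed(m) and mammal(m) THEN visible(c)]; r13 [IF ready(m) THEN bird(c)]. New: visible(c), bird(c).
Round 4: r4 [IF visible(c) and bird(c) THEN flies(m)]. New: flies(m).
Round 5: r1 [IF flies(m) and signed(c) THEN penguin(m)]; r10 [IF flies(m) THEN flagged(c)]. New: penguin(m), flagged(c).
Closure: {approved(c), bird(c), closed(m), cold(m), flagged(c), flies(m), green(m), hot(c), locked(m), mammal(m), penguin(m), ready(m), red(c), signed(c), small(c), swims(m), valid(m), visible(c), wooden(m)} — 19 facts.

19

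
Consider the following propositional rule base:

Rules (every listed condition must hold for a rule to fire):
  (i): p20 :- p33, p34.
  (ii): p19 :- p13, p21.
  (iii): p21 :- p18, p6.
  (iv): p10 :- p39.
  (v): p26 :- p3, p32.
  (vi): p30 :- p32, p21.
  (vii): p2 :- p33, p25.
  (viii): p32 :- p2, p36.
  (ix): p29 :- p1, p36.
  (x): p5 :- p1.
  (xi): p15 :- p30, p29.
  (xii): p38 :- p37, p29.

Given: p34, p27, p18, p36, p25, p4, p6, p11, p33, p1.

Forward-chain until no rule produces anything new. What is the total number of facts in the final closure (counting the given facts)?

Round 1 — (i), (iii), (vii), (ix), (x), derive p20, p21, p2, p29, p5.
Round 2 — (viii), derive p32.
Round 3 — (vi), derive p30.
Round 4 — (xi), derive p15.
Closure: {p1, p11, p15, p18, p2, p20, p21, p25, p27, p29, p30, p32, p33, p34, p36, p4, p5, p6} — 18 facts.

18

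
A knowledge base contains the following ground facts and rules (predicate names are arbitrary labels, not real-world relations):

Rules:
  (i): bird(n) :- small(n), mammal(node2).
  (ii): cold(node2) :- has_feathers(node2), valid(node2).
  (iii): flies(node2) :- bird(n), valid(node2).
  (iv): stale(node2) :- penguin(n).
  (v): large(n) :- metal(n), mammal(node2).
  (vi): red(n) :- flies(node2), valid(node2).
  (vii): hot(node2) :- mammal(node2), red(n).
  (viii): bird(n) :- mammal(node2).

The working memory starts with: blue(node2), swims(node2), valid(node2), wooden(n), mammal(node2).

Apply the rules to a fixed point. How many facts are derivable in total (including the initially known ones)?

Round 1 fires (viii), giving bird(n).
Round 2 fires (iii), giving flies(node2).
Round 3 fires (vi), giving red(n).
Round 4 fires (vii), giving hot(node2).
Closure: {bird(n), blue(node2), flies(node2), hot(node2), mammal(node2), red(n), swims(node2), valid(node2), wooden(n)} — 9 facts.

9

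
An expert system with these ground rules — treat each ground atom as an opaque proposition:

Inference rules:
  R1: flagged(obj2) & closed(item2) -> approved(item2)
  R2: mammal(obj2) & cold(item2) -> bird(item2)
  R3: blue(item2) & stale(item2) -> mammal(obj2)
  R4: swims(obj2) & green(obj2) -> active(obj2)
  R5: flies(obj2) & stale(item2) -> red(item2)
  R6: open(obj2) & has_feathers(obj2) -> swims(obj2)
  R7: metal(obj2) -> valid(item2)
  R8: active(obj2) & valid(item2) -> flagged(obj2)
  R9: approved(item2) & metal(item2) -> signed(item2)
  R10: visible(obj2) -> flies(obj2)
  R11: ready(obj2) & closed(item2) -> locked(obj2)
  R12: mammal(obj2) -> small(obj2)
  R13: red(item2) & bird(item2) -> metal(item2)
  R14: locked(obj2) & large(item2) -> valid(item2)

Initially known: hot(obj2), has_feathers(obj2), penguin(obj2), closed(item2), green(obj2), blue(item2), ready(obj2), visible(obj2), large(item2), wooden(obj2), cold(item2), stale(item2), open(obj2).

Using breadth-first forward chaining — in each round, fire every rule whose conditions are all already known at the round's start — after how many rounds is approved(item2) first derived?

Round 1: R3 [blue(item2) & stale(item2) -> mammal(obj2)]; R6 [open(obj2) & has_feathers(obj2) -> swims(obj2)]; R10 [visible(obj2) -> flies(obj2)]; R11 [ready(obj2) & closed(item2) -> locked(obj2)]. Adds mammal(obj2), swims(obj2), flies(obj2), locked(obj2).
Round 2: R2 [mammal(obj2) & cold(item2) -> bird(item2)]; R4 [swims(obj2) & green(obj2) -> active(obj2)]; R5 [flies(obj2) & stale(item2) -> red(item2)]; R12 [mammal(obj2) -> small(obj2)]; R14 [locked(obj2) & large(item2) -> valid(item2)]. Adds bird(item2), active(obj2), red(item2), small(obj2), valid(item2).
Round 3: R8 [active(obj2) & valid(item2) -> flagged(obj2)]; R13 [red(item2) & bird(item2) -> metal(item2)]. Adds flagged(obj2), metal(item2).
Round 4: R1 [flagged(obj2) & closed(item2) -> approved(item2)]. Adds approved(item2).
approved(item2) first appears in round 4.

4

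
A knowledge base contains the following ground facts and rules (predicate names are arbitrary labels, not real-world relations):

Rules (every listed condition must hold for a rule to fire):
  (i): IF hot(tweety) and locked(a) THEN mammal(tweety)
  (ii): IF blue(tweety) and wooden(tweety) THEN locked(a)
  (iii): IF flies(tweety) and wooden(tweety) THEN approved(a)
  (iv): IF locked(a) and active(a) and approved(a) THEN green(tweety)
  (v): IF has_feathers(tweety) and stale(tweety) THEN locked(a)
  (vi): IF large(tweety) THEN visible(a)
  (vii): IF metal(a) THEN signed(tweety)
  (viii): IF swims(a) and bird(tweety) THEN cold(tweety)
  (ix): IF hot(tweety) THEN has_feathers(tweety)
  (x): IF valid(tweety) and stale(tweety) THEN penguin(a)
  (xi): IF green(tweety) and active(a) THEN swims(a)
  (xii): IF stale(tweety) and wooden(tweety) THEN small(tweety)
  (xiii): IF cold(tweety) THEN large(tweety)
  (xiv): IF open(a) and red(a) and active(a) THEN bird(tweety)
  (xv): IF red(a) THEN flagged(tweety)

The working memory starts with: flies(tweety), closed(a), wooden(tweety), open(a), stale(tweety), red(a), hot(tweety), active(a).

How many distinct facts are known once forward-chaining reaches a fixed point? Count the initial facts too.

Round 1 fires (iii), (ix), (xii), (xiv), (xv), giving approved(a), has_feathers(tweety), small(tweety), bird(tweety), flagged(tweety).
Round 2 fires (v), giving locked(a).
Round 3 fires (i), (iv), giving mammal(tweety), green(tweety).
Round 4 fires (xi), giving swims(a).
Round 5 fires (viii), giving cold(tweety).
Round 6 fires (xiii), giving large(tweety).
Round 7 fires (vi), giving visible(a).
Closure: {active(a), approved(a), bird(tweety), closed(a), cold(tweety), flagged(tweety), flies(tweety), green(tweety), has_feathers(tweety), hot(tweety), large(tweety), locked(a), mammal(tweety), open(a), red(a), small(tweety), stale(tweety), swims(a), visible(a), wooden(tweety)} — 20 facts.

20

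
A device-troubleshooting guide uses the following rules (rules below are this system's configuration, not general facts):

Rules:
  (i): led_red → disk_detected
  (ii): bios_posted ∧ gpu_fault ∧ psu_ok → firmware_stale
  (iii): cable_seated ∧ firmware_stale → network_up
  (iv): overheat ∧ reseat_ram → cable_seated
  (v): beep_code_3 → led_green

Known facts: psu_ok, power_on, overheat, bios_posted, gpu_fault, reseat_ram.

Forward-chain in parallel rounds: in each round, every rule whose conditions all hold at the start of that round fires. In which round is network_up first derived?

[1] (ii) [bios_posted ∧ gpu_fault ∧ psu_ok → firmware_stale]; (iv) [overheat ∧ reseat_ram → cable_seated]. ⇒ new: firmware_stale, cable_seated.
[2] (iii) [cable_seated ∧ firmware_stale → network_up]. ⇒ new: network_up.
network_up first appears in round 2.

2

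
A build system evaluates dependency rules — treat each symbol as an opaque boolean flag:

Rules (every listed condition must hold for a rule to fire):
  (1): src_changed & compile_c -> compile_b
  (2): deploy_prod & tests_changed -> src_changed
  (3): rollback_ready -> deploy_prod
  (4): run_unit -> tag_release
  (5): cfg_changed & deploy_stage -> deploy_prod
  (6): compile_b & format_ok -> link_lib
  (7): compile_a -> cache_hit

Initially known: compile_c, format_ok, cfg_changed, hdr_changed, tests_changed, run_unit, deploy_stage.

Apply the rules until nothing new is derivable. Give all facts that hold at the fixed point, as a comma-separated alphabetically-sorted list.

Round 1: (4) [run_unit -> tag_release]; (5) [cfg_changed & deploy_stage -> deploy_prod]. New: tag_release, deploy_prod.
Round 2: (2) [deploy_prod & tests_changed -> src_changed]. New: src_changed.
Round 3: (1) [src_changed & compile_c -> compile_b]. New: compile_b.
Round 4: (6) [compile_b & format_ok -> link_lib]. New: link_lib.

cfg_changed, compile_b, compile_c, deploy_prod, deploy_stage, format_ok, hdr_changed, link_lib, run_unit, src_changed, tag_release, tests_changed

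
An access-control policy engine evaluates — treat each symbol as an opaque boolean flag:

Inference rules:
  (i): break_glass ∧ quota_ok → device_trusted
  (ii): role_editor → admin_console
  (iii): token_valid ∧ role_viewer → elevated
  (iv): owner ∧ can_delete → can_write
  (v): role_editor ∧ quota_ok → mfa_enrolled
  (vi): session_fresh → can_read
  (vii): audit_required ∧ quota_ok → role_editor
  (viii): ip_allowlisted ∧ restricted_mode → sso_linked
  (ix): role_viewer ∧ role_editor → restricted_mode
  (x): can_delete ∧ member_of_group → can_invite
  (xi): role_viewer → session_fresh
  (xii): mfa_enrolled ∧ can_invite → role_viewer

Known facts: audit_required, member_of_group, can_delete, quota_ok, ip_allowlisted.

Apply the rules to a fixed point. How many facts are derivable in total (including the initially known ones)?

14

Round 1 fires (vii), (x), giving role_editor, can_invite.
Round 2 fires (ii), (v), giving admin_console, mfa_enrolled.
Round 3 fires (xii), giving role_viewer.
Round 4 fires (ix), (xi), giving restricted_mode, session_fresh.
Round 5 fires (vi), (viii), giving can_read, sso_linked.
Closure: {admin_console, audit_required, can_delete, can_invite, can_read, ip_allowlisted, member_of_group, mfa_enrolled, quota_ok, restricted_mode, role_editor, role_viewer, session_fresh, sso_linked} — 14 facts.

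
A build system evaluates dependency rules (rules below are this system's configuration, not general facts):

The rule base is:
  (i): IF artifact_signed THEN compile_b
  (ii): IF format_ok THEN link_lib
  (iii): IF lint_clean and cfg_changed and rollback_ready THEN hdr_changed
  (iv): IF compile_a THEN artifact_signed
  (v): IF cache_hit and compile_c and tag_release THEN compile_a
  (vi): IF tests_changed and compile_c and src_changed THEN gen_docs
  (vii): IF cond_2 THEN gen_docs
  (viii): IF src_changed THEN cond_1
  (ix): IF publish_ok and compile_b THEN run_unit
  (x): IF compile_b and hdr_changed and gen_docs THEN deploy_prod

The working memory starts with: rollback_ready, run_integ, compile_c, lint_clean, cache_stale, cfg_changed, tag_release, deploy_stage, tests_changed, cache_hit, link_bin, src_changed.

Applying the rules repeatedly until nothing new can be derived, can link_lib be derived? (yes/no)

no

Round 1: (iii) [IF lint_clean and cfg_changed and rollback_ready THEN hdr_changed]; (v) [IF cache_hit and compile_c and tag_release THEN compile_a]; (vi) [IF tests_changed and compile_c and src_changed THEN gen_docs]; (viii) [IF src_changed THEN cond_1]. New: hdr_changed, compile_a, gen_docs, cond_1.
Round 2: (iv) [IF compile_a THEN artifact_signed]. New: artifact_signed.
Round 3: (i) [IF artifact_signed THEN compile_b]. New: compile_b.
Round 4: (x) [IF compile_b and hdr_changed and gen_docs THEN deploy_prod]. New: deploy_prod.
Fixed point reached. link_lib is concluded only by (ii); (ii) needs format_ok (never derived).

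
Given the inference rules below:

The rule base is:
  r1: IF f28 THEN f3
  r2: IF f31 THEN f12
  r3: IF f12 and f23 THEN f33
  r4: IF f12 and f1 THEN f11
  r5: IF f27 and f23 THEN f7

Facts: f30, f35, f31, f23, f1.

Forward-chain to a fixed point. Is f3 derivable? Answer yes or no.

Round 1 fires r2, giving f12.
Round 2 fires r3, r4, giving f33, f11.
Fixed point reached. f3 is concluded only by r1; r1 needs f28 (never derived).

no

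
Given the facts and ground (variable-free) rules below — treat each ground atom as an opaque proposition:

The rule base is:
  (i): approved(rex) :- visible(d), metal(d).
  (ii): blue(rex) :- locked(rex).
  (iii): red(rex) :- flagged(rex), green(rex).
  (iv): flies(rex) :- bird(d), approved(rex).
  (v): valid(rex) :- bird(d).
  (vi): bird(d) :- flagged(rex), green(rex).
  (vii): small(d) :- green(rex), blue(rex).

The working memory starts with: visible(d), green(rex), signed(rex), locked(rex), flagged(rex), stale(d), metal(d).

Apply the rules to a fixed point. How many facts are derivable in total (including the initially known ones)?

Round 1 fires (i), (ii), (iii), (vi), giving approved(rex), blue(rex), red(rex), bird(d).
Round 2 fires (iv), (v), (vii), giving flies(rex), valid(rex), small(d).
Closure: {approved(rex), bird(d), blue(rex), flagged(rex), flies(rex), green(rex), locked(rex), metal(d), red(rex), signed(rex), small(d), stale(d), valid(rex), visible(d)} — 14 facts.

14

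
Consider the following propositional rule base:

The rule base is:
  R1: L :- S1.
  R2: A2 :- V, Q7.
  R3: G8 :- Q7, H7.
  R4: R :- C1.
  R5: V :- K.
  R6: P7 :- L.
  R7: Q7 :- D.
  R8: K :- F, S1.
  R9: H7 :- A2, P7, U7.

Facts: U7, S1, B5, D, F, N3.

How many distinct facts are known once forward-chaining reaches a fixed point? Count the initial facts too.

Round 1 — R1, R7, R8, derive L, Q7, K.
Round 2 — R5, R6, derive V, P7.
Round 3 — R2, derive A2.
Round 4 — R9, derive H7.
Round 5 — R3, derive G8.
Closure: {A2, B5, D, F, G8, H7, K, L, N3, P7, Q7, S1, U7, V} — 14 facts.

14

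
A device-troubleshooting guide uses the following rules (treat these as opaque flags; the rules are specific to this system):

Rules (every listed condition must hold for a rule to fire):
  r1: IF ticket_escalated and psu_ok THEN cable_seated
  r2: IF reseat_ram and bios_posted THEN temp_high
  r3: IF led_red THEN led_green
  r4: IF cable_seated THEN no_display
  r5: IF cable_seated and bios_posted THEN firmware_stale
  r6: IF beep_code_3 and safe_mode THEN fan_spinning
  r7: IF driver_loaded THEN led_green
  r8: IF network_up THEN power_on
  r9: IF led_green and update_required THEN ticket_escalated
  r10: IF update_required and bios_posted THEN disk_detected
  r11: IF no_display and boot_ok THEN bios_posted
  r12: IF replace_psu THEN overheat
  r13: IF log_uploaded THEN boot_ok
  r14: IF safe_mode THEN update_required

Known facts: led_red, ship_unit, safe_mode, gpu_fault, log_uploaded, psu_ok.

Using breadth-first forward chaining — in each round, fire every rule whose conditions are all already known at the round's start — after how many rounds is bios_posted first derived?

Round 1 fires r3, r13, r14, giving led_green, boot_ok, update_required.
Round 2 fires r9, giving ticket_escalated.
Round 3 fires r1, giving cable_seated.
Round 4 fires r4, giving no_display.
Round 5 fires r11, giving bios_posted.
bios_posted first appears in round 5.

5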